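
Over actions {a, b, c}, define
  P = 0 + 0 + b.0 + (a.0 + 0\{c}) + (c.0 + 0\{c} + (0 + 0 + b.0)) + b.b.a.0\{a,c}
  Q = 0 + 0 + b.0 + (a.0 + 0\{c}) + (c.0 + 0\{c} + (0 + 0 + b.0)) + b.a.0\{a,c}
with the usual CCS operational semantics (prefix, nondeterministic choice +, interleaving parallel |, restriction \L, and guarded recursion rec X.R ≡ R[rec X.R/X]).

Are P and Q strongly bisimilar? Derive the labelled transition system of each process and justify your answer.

NO

Reachable graph of P (5 states):
  u0 = 0 + 0 + b.0 + (a.0 + 0\{c}) + (c.0 + 0\{c} + (0 + 0 + b.0)) + b.b.a.0\{a,c} ⊢ -a-> u1, -b-> u1, -b-> u2, -c-> u1
  u1 = 0 ⊢ ·
  u2 = b.a.0\{a,c} ⊢ -b-> u3
  u3 = a.0\{a,c} ⊢ -a-> u4
  u4 = 0\{a,c} ⊢ ·
Reachable graph of Q (4 states):
  v0 = 0 + 0 + b.0 + (a.0 + 0\{c}) + (c.0 + 0\{c} + (0 + 0 + b.0)) + b.a.0\{a,c} ⊢ -a-> v1, -b-> v1, -b-> v2, -c-> v1
  v1 = 0 ⊢ ·
  v2 = a.0\{a,c} ⊢ -a-> v3
  v3 = 0\{a,c} ⊢ ·
Bisimilarity quotient blocks:
  B0 = {u0}
  B1 = {u1, u4, v1, v3}
  B2 = {u2}
  B3 = {u3, v2}
  B4 = {v0}
u0 ∈ B0, v0 ∈ B4 → different blocks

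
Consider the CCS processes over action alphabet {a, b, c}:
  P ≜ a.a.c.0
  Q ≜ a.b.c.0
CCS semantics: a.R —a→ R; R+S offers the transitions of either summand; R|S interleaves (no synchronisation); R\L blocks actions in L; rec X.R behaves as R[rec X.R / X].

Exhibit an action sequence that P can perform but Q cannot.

P's transition system — 4 states:
  p0 = a.a.c.0 ⊢ ··a··> p1
  p1 = a.c.0 ⊢ ··a··> p2
  p2 = c.0 ⊢ ··c··> p3
  p3 = 0 ⊢ ·
Q's transition system — 4 states:
  q0 = a.b.c.0 ⊢ ··a··> q1
  q1 = b.c.0 ⊢ ··b··> q2
  q2 = c.0 ⊢ ··c··> q3
  q3 = 0 ⊢ ·
Executing aa from P (initial set {p0}):
  step 1 (a): {p1}
  step 2 (a): {p2}
  — P admits the full trace.
Executing aa from Q (initial set {q0}):
  step 1 (a): {q1}
  step 2 (a): no successor for Q

aa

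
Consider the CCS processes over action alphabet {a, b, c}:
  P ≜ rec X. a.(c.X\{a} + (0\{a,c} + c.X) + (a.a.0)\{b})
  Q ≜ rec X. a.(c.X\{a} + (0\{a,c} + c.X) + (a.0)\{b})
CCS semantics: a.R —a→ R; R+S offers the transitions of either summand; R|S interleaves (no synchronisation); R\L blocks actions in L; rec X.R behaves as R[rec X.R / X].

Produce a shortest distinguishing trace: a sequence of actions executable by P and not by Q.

P's transition system — 5 states:
  m0 = rec X. a.(c.X\{a} + (0\{a,c} + c.X) + (a.a.0)\{b}) has moves =a=> m1
  m1 = c.(rec X. a.(c.X\{a} + (0\{a,c} + c.X) + (a.a.0)\{b}))\{a} + (0\{a,c} + c.(rec X. a.(c.X\{a} + (0\{a,c} + c.X) + (a.a.0)\{b}))) + (a.a.0)\{b} has moves =a=> m2, =c=> m0, =c=> m3
  m2 = (a.0)\{b} has moves =a=> m4
  m3 = (rec X. a.(c.X\{a} + (0\{a,c} + c.X) + (a.a.0)\{b}))\{a} has moves stopped
  m4 = 0\{b} has moves stopped
Q's transition system — 4 states:
  n0 = rec X. a.(c.X\{a} + (0\{a,c} + c.X) + (a.0)\{b}) has moves =a=> n1
  n1 = c.(rec X. a.(c.X\{a} + (0\{a,c} + c.X) + (a.0)\{b}))\{a} + (0\{a,c} + c.(rec X. a.(c.X\{a} + (0\{a,c} + c.X) + (a.0)\{b}))) + (a.0)\{b} has moves =a=> n2, =c=> n0, =c=> n3
  n2 = 0\{b} has moves stopped
  n3 = (rec X. a.(c.X\{a} + (0\{a,c} + c.X) + (a.0)\{b}))\{a} has moves stopped
Trace ⟨aaa⟩ through P, begin at {m0}:
  step 1 (a): {m1}
  step 2 (a): {m2}
  step 3 (a): {m4}
  P completes σ.
Trace ⟨aaa⟩ through Q, begin at {n0}:
  step 1 (a): {n1}
  step 2 (a): {n2}
  step 3 (a): ∅  — Q cannot continue

aaa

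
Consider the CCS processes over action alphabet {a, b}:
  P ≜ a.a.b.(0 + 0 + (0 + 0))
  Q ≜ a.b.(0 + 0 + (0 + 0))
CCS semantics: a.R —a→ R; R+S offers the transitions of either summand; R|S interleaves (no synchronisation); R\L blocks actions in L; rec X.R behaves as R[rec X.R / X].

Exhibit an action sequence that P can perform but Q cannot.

Reachable graph of P (4 states):
  p0 = a.a.b.(0 + 0 + (0 + 0)) → ··a··> p1
  p1 = a.b.(0 + 0 + (0 + 0)) → ··a··> p2
  p2 = b.(0 + 0 + (0 + 0)) → ··b··> p3
  p3 = 0 + 0 + (0 + 0) → stopped
Reachable graph of Q (3 states):
  q0 = a.b.(0 + 0 + (0 + 0)) → ··a··> q1
  q1 = b.(0 + 0 + (0 + 0)) → ··b··> q2
  q2 = 0 + 0 + (0 + 0) → stopped
Run σ = ⟨aa⟩ on P: start {p0}
  after a @ step 1: {p1}
  after a @ step 2: {p2}
  P completes σ.
Run σ = ⟨aa⟩ on Q: start {q0}
  after a @ step 1: {q1}
  after a @ step 2: ∅ (Q stuck)

aa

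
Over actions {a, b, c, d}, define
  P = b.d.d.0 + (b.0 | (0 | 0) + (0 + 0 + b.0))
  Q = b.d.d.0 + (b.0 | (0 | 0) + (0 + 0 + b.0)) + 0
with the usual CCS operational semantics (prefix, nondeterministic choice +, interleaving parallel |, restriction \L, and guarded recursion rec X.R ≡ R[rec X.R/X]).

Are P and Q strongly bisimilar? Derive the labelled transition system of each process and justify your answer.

Reachable graph of P (5 states):
  u0 = b.d.d.0 + (b.0 | (0 | 0) + (0 + 0 + b.0)) | --b--▸ u1, --b--▸ u2, --b--▸ u3
  u1 = 0 | ∅
  u2 = 0 | (0 | 0) | ∅
  u3 = d.d.0 | --d--▸ u4
  u4 = d.0 | --d--▸ u1
Reachable graph of Q (5 states):
  v0 = b.d.d.0 + (b.0 | (0 | 0) + (0 + 0 + b.0)) + 0 | --b--▸ v1, --b--▸ v2, --b--▸ v3
  v1 = 0 | ∅
  v2 = 0 | (0 | 0) | ∅
  v3 = d.d.0 | --d--▸ v4
  v4 = d.0 | --d--▸ v1
Bisimilarity quotient blocks:
  B0 = {u0, v0}
  B1 = {u1, u2, v1, v2}
  B2 = {u3, v3}
  B3 = {u4, v4}
u0 ∈ B0, v0 ∈ B0 → same block

YES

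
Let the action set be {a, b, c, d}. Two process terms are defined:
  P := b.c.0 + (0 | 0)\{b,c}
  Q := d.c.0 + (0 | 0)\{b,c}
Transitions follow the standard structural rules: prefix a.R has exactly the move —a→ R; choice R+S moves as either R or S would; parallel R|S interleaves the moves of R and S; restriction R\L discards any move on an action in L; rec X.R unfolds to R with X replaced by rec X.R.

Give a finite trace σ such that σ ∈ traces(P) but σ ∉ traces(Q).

LTS(P): 3 reachable states
  u0 = b.c.0 + (0 | 0)\{b,c} → --b--▸ u1
  u1 = c.0 → --c--▸ u2
  u2 = 0 → stopped
LTS(Q): 3 reachable states
  v0 = d.c.0 + (0 | 0)\{b,c} → --d--▸ v1
  v1 = c.0 → --c--▸ v2
  v2 = 0 → stopped
Executing b from P (initial set {u0}):
  [1] b ⇒ {u1}
  P completes σ.
Executing b from Q (initial set {v0}):
  [1] b ⇒ no successor for Q

b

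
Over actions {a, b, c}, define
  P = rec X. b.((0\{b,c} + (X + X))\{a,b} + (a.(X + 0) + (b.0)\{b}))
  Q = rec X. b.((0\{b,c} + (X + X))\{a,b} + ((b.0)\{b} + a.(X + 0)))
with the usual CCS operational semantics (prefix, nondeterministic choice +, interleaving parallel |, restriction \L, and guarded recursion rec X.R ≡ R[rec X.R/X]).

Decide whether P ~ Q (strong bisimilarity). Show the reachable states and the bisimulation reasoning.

P's transition system — 3 states:
  u0 = rec X. b.((0\{b,c} + (X + X))\{a,b} + (a.(X + 0) + (b.0)\{b})) has moves =b=> u1
  u1 = (0\{b,c} + ((rec X. b.((0\{b,c} + (X + X))\{a,b} + (a.(X + 0) + (b.0)\{b}))) + (rec X. b.((0\{b,c} + (X + X))\{a,b} + (a.(X + 0) + (b.0)\{b})))))\{a,b} + (a.((rec X. b.((0\{b,c} + (X + X))\{a,b} + (a.(X + 0) + (b.0)\{b}))) + 0) + (b.0)\{b}) has moves =a=> u2
  u2 = (rec X. b.((0\{b,c} + (X + X))\{a,b} + (a.(X + 0) + (b.0)\{b}))) + 0 has moves =b=> u1
Q's transition system — 3 states:
  v0 = rec X. b.((0\{b,c} + (X + X))\{a,b} + ((b.0)\{b} + a.(X + 0))) has moves =b=> v1
  v1 = (0\{b,c} + ((rec X. b.((0\{b,c} + (X + X))\{a,b} + ((b.0)\{b} + a.(X + 0)))) + (rec X. b.((0\{b,c} + (X + X))\{a,b} + ((b.0)\{b} + a.(X + 0))))))\{a,b} + ((b.0)\{b} + a.((rec X. b.((0\{b,c} + (X + X))\{a,b} + ((b.0)\{b} + a.(X + 0)))) + 0)) has moves =a=> v2
  v2 = (rec X. b.((0\{b,c} + (X + X))\{a,b} + ((b.0)\{b} + a.(X + 0)))) + 0 has moves =b=> v1
Bisimilarity quotient blocks:
  B0 = {u0, u2, v0, v2}
  B1 = {u1, v1}
u0 ∈ B0, v0 ∈ B0 → same block

bisimilar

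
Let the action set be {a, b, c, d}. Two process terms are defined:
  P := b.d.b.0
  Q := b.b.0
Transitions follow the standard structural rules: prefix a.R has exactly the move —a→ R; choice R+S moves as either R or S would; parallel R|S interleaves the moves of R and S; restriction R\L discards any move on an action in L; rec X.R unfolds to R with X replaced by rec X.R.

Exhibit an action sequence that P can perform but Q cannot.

bd

LTS(P): 4 reachable states
  u0 = b.d.b.0 → ··b··> u1
  u1 = d.b.0 → ··d··> u2
  u2 = b.0 → ··b··> u3
  u3 = 0 → ·
LTS(Q): 3 reachable states
  v0 = b.b.0 → ··b··> v1
  v1 = b.0 → ··b··> v2
  v2 = 0 → ·
Executing bd from P (initial set {u0}):
  after b @ step 1: {u1}
  after d @ step 2: {u2}
  ✓ P
Executing bd from Q (initial set {v0}):
  after b @ step 1: {v1}
  after d @ step 2: ∅ (Q stuck)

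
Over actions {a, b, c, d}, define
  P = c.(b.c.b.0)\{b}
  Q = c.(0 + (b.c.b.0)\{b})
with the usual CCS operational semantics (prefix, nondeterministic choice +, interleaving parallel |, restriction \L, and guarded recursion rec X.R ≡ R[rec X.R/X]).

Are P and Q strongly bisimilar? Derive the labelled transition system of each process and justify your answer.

bisimilar

Reachable graph of P (2 states):
  s0 = c.(b.c.b.0)\{b} has moves =c=> s1
  s1 = (b.c.b.0)\{b} has moves ·
Reachable graph of Q (2 states):
  t0 = c.(0 + (b.c.b.0)\{b}) has moves =c=> t1
  t1 = 0 + (b.c.b.0)\{b} has moves ·
Partition-refinement fixed point:
  B0 = {s0, t0}
  B1 = {s1, t1}
s0 ∈ B0, t0 ∈ B0 → same block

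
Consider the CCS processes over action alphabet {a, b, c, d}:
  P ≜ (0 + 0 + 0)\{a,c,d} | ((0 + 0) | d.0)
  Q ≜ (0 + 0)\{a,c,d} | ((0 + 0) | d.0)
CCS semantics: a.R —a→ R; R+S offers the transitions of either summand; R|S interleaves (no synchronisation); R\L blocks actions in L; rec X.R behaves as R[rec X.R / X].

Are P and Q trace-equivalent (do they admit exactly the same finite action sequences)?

traces(P) = traces(Q)

P's transition system — 2 states:
  u0 = (0 + 0 + 0)\{a,c,d} | ((0 + 0) | d.0) ⊢ --d--▸ u1
  u1 = (0 + 0 + 0)\{a,c,d} | ((0 + 0) | 0) ⊢ ·
Q's transition system — 2 states:
  v0 = (0 + 0)\{a,c,d} | ((0 + 0) | d.0) ⊢ --d--▸ v1
  v1 = (0 + 0)\{a,c,d} | ((0 + 0) | 0) ⊢ ·
Partition-refinement fixed point:
  B0 = {u0, v0}
  B1 = {u1, v1}
u0 ∈ B0, v0 ∈ B0 → same block
Bisimilar ⇒ trace-equivalent.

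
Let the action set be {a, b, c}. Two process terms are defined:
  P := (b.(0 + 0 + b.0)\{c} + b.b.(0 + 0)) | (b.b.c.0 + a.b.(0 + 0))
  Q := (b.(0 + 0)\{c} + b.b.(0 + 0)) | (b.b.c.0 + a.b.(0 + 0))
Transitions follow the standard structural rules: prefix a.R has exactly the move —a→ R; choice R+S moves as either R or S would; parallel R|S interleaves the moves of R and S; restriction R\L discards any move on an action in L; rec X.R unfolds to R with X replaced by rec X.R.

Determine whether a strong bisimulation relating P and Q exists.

not bisimilar

Reachable graph of P (30 states):
  p0 = (b.(0 + 0 + b.0)\{c} + b.b.(0 + 0)) | (b.b.c.0 + a.b.(0 + 0)) ⊢ =a=> p1, =b=> p2, =b=> p3, =b=> p4
  p1 = (b.(0 + 0 + b.0)\{c} + b.b.(0 + 0)) | b.(0 + 0) ⊢ =b=> p5, =b=> p6, =b=> p7
  p2 = (0 + 0 + b.0)\{c} | (b.b.c.0 + a.b.(0 + 0)) ⊢ =a=> p5, =b=> p8, =b=> p9
  p3 = (b.(0 + 0 + b.0)\{c} + b.b.(0 + 0)) | b.c.0 ⊢ =b=> p10, =b=> p11, =b=> p8
  p4 = b.(0 + 0) | (b.b.c.0 + a.b.(0 + 0)) ⊢ =a=> p7, =b=> p11, =b=> p12
  p5 = (0 + 0 + b.0)\{c} | b.(0 + 0) ⊢ =b=> p13, =b=> p14
  p6 = (b.(0 + 0 + b.0)\{c} + b.b.(0 + 0)) | (0 + 0) ⊢ =b=> p13, =b=> p15
  p7 = b.(0 + 0) | b.(0 + 0) ⊢ =b=> p15, =b=> p16
  p8 = (0 + 0 + b.0)\{c} | b.c.0 ⊢ =b=> p17, =b=> p18
  p9 = 0\{c} | (b.b.c.0 + a.b.(0 + 0)) ⊢ =a=> p14, =b=> p18
  p10 = (b.(0 + 0 + b.0)\{c} + b.b.(0 + 0)) | c.0 ⊢ =b=> p17, =b=> p19, =c=> p20
  p11 = b.(0 + 0) | b.c.0 ⊢ =b=> p19, =b=> p21
  p12 = (0 + 0) | (b.b.c.0 + a.b.(0 + 0)) ⊢ =a=> p16, =b=> p21
  p13 = (0 + 0 + b.0)\{c} | (0 + 0) ⊢ =b=> p22
  p14 = 0\{c} | b.(0 + 0) ⊢ =b=> p22
  p15 = b.(0 + 0) | (0 + 0) ⊢ =b=> p23
  p16 = (0 + 0) | b.(0 + 0) ⊢ =b=> p23
  p17 = (0 + 0 + b.0)\{c} | c.0 ⊢ =b=> p24, =c=> p25
  p18 = 0\{c} | b.c.0 ⊢ =b=> p24
  p19 = b.(0 + 0) | c.0 ⊢ =b=> p26, =c=> p27
  p20 = (b.(0 + 0 + b.0)\{c} + b.b.(0 + 0)) | 0 ⊢ =b=> p25, =b=> p27
  p21 = (0 + 0) | b.c.0 ⊢ =b=> p26
  p22 = 0\{c} | (0 + 0) ⊢ ·
  p23 = (0 + 0) | (0 + 0) ⊢ ·
  p24 = 0\{c} | c.0 ⊢ =c=> p28
  p25 = (0 + 0 + b.0)\{c} | 0 ⊢ =b=> p28
  p26 = (0 + 0) | c.0 ⊢ =c=> p29
  p27 = b.(0 + 0) | 0 ⊢ =b=> p29
  p28 = 0\{c} | 0 ⊢ ·
  p29 = (0 + 0) | 0 ⊢ ·
Reachable graph of Q (24 states):
  q0 = (b.(0 + 0)\{c} + b.b.(0 + 0)) | (b.b.c.0 + a.b.(0 + 0)) ⊢ =a=> q1, =b=> q2, =b=> q3, =b=> q4
  q1 = (b.(0 + 0)\{c} + b.b.(0 + 0)) | b.(0 + 0) ⊢ =b=> q5, =b=> q6, =b=> q7
  q2 = (0 + 0)\{c} | (b.b.c.0 + a.b.(0 + 0)) ⊢ =a=> q5, =b=> q8
  q3 = (b.(0 + 0)\{c} + b.b.(0 + 0)) | b.c.0 ⊢ =b=> q10, =b=> q8, =b=> q9
  q4 = b.(0 + 0) | (b.b.c.0 + a.b.(0 + 0)) ⊢ =a=> q7, =b=> q10, =b=> q11
  q5 = (0 + 0)\{c} | b.(0 + 0) ⊢ =b=> q12
  q6 = (b.(0 + 0)\{c} + b.b.(0 + 0)) | (0 + 0) ⊢ =b=> q12, =b=> q13
  q7 = b.(0 + 0) | b.(0 + 0) ⊢ =b=> q13, =b=> q14
  q8 = (0 + 0)\{c} | b.c.0 ⊢ =b=> q15
  q9 = (b.(0 + 0)\{c} + b.b.(0 + 0)) | c.0 ⊢ =b=> q15, =b=> q16, =c=> q17
  q10 = b.(0 + 0) | b.c.0 ⊢ =b=> q16, =b=> q18
  q11 = (0 + 0) | (b.b.c.0 + a.b.(0 + 0)) ⊢ =a=> q14, =b=> q18
  q12 = (0 + 0)\{c} | (0 + 0) ⊢ ·
  q13 = b.(0 + 0) | (0 + 0) ⊢ =b=> q19
  q14 = (0 + 0) | b.(0 + 0) ⊢ =b=> q19
  q15 = (0 + 0)\{c} | c.0 ⊢ =c=> q20
  q16 = b.(0 + 0) | c.0 ⊢ =b=> q21, =c=> q22
  q17 = (b.(0 + 0)\{c} + b.b.(0 + 0)) | 0 ⊢ =b=> q20, =b=> q22
  q18 = (0 + 0) | b.c.0 ⊢ =b=> q21
  q19 = (0 + 0) | (0 + 0) ⊢ ·
  q20 = (0 + 0)\{c} | 0 ⊢ ·
  q21 = (0 + 0) | c.0 ⊢ =c=> q23
  q22 = b.(0 + 0) | 0 ⊢ =b=> q23
  q23 = (0 + 0) | 0 ⊢ ·
Partition-refinement fixed point:
  B0 = {p0}
  B1 = {p1}
  B2 = {p20, p5, p6, p7, q7}
  B3 = {p13, p14, p15, p16, p25, p27, q13, q14, q22, q5}
  B4 = {p22, p23, p28, p29, q12, q19, q20, q23}
  B5 = {p2, p4, q4}
  B6 = {p11, p8, q10}
  B7 = {p18, p21, q18, q8}
  B8 = {p24, p26, q15, q21}
  B9 = {p17, p19, q16}
  B10 = {p12, p9, q11, q2}
  B11 = {p3}
  B12 = {p10}
  B13 = {q0}
  B14 = {q1}
  B15 = {q17, q6}
  B16 = {q3}
  B17 = {q9}
p0 ∈ B0, q0 ∈ B13 → different blocks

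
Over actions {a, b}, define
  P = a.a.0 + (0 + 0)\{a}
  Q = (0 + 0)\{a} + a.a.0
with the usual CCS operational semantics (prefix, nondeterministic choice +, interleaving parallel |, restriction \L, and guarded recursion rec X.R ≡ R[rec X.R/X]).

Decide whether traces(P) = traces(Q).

Reachable graph of P (3 states):
  s0 = a.a.0 + (0 + 0)\{a} :: =a=> s1
  s1 = a.0 :: =a=> s2
  s2 = 0 :: ·
Reachable graph of Q (3 states):
  t0 = (0 + 0)\{a} + a.a.0 :: =a=> t1
  t1 = a.0 :: =a=> t2
  t2 = 0 :: ·
Coarsest stable partition (strong bisimilarity classes):
  B0 = {s0, t0}
  B1 = {s1, t1}
  B2 = {s2, t2}
s0 ∈ B0, t0 ∈ B0 → same block
Bisimilar ⇒ trace-equivalent.

YES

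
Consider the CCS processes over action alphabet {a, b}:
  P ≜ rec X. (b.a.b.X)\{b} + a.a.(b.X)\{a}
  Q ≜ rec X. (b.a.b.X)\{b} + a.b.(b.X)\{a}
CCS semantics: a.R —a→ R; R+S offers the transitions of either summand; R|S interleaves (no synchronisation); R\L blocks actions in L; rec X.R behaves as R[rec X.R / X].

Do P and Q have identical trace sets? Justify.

NO — witness ⟨aa⟩

Reachable graph of P (4 states):
  u0 = rec X. (b.a.b.X)\{b} + a.a.(b.X)\{a} | =a=> u1
  u1 = a.(b.(rec X. (b.a.b.X)\{b} + a.a.(b.X)\{a}))\{a} | =a=> u2
  u2 = (b.(rec X. (b.a.b.X)\{b} + a.a.(b.X)\{a}))\{a} | =b=> u3
  u3 = (rec X. (b.a.b.X)\{b} + a.a.(b.X)\{a})\{a} | ∅
Reachable graph of Q (4 states):
  v0 = rec X. (b.a.b.X)\{b} + a.b.(b.X)\{a} | =a=> v1
  v1 = b.(b.(rec X. (b.a.b.X)\{b} + a.b.(b.X)\{a}))\{a} | =b=> v2
  v2 = (b.(rec X. (b.a.b.X)\{b} + a.b.(b.X)\{a}))\{a} | =b=> v3
  v3 = (rec X. (b.a.b.X)\{b} + a.b.(b.X)\{a})\{a} | ∅
Executing aa from P (initial set {u0}):
  after a @ step 1: {u1}
  after a @ step 2: {u2}
  — P admits the full trace.
Executing aa from Q (initial set {v0}):
  after a @ step 1: {v1}
  after a @ step 2: no successor for Q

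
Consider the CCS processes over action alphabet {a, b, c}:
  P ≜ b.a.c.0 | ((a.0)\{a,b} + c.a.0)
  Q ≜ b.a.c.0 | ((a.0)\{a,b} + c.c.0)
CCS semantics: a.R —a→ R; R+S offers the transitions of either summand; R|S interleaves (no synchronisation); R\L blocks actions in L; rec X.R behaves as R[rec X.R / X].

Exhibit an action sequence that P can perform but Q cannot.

ca

Reachable graph of P (12 states):
  s0 = b.a.c.0 | ((a.0)\{a,b} + c.a.0) → -b-> s1, -c-> s2
  s1 = a.c.0 | ((a.0)\{a,b} + c.a.0) → -a-> s3, -c-> s4
  s2 = b.a.c.0 | a.0 → -a-> s5, -b-> s4
  s3 = c.0 | ((a.0)\{a,b} + c.a.0) → -c-> s6, -c-> s7
  s4 = a.c.0 | a.0 → -a-> s7, -a-> s8
  s5 = b.a.c.0 | 0 → -b-> s8
  s6 = 0 | ((a.0)\{a,b} + c.a.0) → -c-> s9
  s7 = c.0 | a.0 → -a-> s10, -c-> s9
  s8 = a.c.0 | 0 → -a-> s10
  s9 = 0 | a.0 → -a-> s11
  s10 = c.0 | 0 → -c-> s11
  s11 = 0 | 0 → stopped
Reachable graph of Q (12 states):
  t0 = b.a.c.0 | ((a.0)\{a,b} + c.c.0) → -b-> t1, -c-> t2
  t1 = a.c.0 | ((a.0)\{a,b} + c.c.0) → -a-> t3, -c-> t4
  t2 = b.a.c.0 | c.0 → -b-> t4, -c-> t5
  t3 = c.0 | ((a.0)\{a,b} + c.c.0) → -c-> t6, -c-> t7
  t4 = a.c.0 | c.0 → -a-> t7, -c-> t8
  t5 = b.a.c.0 | 0 → -b-> t8
  t6 = 0 | ((a.0)\{a,b} + c.c.0) → -c-> t9
  t7 = c.0 | c.0 → -c-> t10, -c-> t9
  t8 = a.c.0 | 0 → -a-> t10
  t9 = 0 | c.0 → -c-> t11
  t10 = c.0 | 0 → -c-> t11
  t11 = 0 | 0 → stopped
Run σ = ⟨ca⟩ on P: start {s0}
  after c @ step 1: {s2}
  after a @ step 2: {s5}
  P completes σ.
Run σ = ⟨ca⟩ on Q: start {t0}
  after c @ step 1: {t2}
  after a @ step 2: no successor for Q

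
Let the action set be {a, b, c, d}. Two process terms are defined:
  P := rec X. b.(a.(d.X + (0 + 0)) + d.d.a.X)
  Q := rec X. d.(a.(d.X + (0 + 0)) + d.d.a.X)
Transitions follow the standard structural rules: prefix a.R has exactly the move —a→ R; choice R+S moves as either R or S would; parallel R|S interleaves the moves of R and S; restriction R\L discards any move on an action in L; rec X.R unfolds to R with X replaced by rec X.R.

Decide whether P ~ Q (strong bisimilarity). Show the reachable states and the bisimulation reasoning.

Reachable graph of P (5 states):
  m0 = rec X. b.(a.(d.X + (0 + 0)) + d.d.a.X) :: --b--▸ m1
  m1 = a.(d.(rec X. b.(a.(d.X + (0 + 0)) + d.d.a.X)) + (0 + 0)) + d.d.a.(rec X. b.(a.(d.X + (0 + 0)) + d.d.a.X)) :: --a--▸ m2, --d--▸ m3
  m2 = d.(rec X. b.(a.(d.X + (0 + 0)) + d.d.a.X)) + (0 + 0) :: --d--▸ m0
  m3 = d.a.(rec X. b.(a.(d.X + (0 + 0)) + d.d.a.X)) :: --d--▸ m4
  m4 = a.(rec X. b.(a.(d.X + (0 + 0)) + d.d.a.X)) :: --a--▸ m0
Reachable graph of Q (5 states):
  n0 = rec X. d.(a.(d.X + (0 + 0)) + d.d.a.X) :: --d--▸ n1
  n1 = a.(d.(rec X. d.(a.(d.X + (0 + 0)) + d.d.a.X)) + (0 + 0)) + d.d.a.(rec X. d.(a.(d.X + (0 + 0)) + d.d.a.X)) :: --a--▸ n2, --d--▸ n3
  n2 = d.(rec X. d.(a.(d.X + (0 + 0)) + d.d.a.X)) + (0 + 0) :: --d--▸ n0
  n3 = d.a.(rec X. d.(a.(d.X + (0 + 0)) + d.d.a.X)) :: --d--▸ n4
  n4 = a.(rec X. d.(a.(d.X + (0 + 0)) + d.d.a.X)) :: --a--▸ n0
Bisimilarity quotient blocks:
  B0 = {m0}
  B1 = {m1}
  B2 = {m3}
  B3 = {m4}
  B4 = {m2}
  B5 = {n0}
  B6 = {n1}
  B7 = {n3}
  B8 = {n4}
  B9 = {n2}
m0 ∈ B0, n0 ∈ B5 → different blocks

NO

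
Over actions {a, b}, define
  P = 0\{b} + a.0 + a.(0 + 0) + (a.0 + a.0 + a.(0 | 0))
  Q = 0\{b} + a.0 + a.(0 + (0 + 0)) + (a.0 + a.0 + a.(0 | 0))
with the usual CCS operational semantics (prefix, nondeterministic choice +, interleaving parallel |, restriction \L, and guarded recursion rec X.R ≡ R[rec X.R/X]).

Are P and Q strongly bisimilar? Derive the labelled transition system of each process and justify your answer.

Reachable graph of P (4 states):
  u0 = 0\{b} + a.0 + a.(0 + 0) + (a.0 + a.0 + a.(0 | 0)) | —a→ u1, —a→ u2, —a→ u3
  u1 = 0 | ·
  u2 = 0 + 0 | ·
  u3 = 0 | 0 | ·
Reachable graph of Q (4 states):
  v0 = 0\{b} + a.0 + a.(0 + (0 + 0)) + (a.0 + a.0 + a.(0 | 0)) | —a→ v1, —a→ v2, —a→ v3
  v1 = 0 | ·
  v2 = 0 + (0 + 0) | ·
  v3 = 0 | 0 | ·
Partition-refinement fixed point:
  B0 = {u0, v0}
  B1 = {u1, u2, u3, v1, v2, v3}
u0 ∈ B0, v0 ∈ B0 → same block

YES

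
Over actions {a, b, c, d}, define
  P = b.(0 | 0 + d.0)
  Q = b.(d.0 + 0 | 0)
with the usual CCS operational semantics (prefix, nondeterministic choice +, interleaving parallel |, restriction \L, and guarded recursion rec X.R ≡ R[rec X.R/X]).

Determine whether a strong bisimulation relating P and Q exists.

P's transition system — 3 states:
  u0 = b.(0 | 0 + d.0) | —b→ u1
  u1 = 0 | 0 + d.0 | —d→ u2
  u2 = 0 | stopped
Q's transition system — 3 states:
  v0 = b.(d.0 + 0 | 0) | —b→ v1
  v1 = d.0 + 0 | 0 | —d→ v2
  v2 = 0 | stopped
Bisimilarity quotient blocks:
  B0 = {u0, v0}
  B1 = {u1, v1}
  B2 = {u2, v2}
u0 ∈ B0, v0 ∈ B0 → same block

bisimilar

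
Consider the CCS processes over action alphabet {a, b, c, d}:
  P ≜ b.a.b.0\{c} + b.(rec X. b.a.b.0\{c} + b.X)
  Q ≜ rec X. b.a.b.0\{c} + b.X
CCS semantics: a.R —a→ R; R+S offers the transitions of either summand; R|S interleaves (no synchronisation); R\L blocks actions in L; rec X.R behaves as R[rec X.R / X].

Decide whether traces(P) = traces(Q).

trace-equivalent

Reachable graph of P (5 states):
  u0 = b.a.b.0\{c} + b.(rec X. b.a.b.0\{c} + b.X) ⊢ ··b··> u1, ··b··> u2
  u1 = a.b.0\{c} ⊢ ··a··> u3
  u2 = rec X. b.a.b.0\{c} + b.X ⊢ ··b··> u1, ··b··> u2
  u3 = b.0\{c} ⊢ ··b··> u4
  u4 = 0\{c} ⊢ stopped
Reachable graph of Q (4 states):
  v0 = rec X. b.a.b.0\{c} + b.X ⊢ ··b··> v0, ··b··> v1
  v1 = a.b.0\{c} ⊢ ··a··> v2
  v2 = b.0\{c} ⊢ ··b··> v3
  v3 = 0\{c} ⊢ stopped
Bisimilarity quotient blocks:
  B0 = {u0, u2, v0}
  B1 = {u1, v1}
  B2 = {u3, v2}
  B3 = {u4, v3}
u0 ∈ B0, v0 ∈ B0 → same block
Bisimilar ⇒ trace-equivalent.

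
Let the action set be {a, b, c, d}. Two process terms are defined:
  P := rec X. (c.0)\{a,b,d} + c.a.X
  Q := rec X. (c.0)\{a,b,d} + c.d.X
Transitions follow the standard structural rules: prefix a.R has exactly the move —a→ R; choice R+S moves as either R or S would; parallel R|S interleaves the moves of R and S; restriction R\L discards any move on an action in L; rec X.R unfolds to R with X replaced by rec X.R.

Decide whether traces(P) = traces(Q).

trace-distinct — witness ⟨ca⟩

P's transition system — 3 states:
  u0 = rec X. (c.0)\{a,b,d} + c.a.X → ··c··> u1, ··c··> u2
  u1 = 0\{a,b,d} → deadlocked
  u2 = a.(rec X. (c.0)\{a,b,d} + c.a.X) → ··a··> u0
Q's transition system — 3 states:
  v0 = rec X. (c.0)\{a,b,d} + c.d.X → ··c··> v1, ··c··> v2
  v1 = 0\{a,b,d} → deadlocked
  v2 = d.(rec X. (c.0)\{a,b,d} + c.d.X) → ··d··> v0
Executing ca from P (initial set {u0}):
  [1] c ⇒ {u1, u2}
  [2] a ⇒ {u0}
  — P admits the full trace.
Executing ca from Q (initial set {v0}):
  [1] c ⇒ {v1, v2}
  [2] a ⇒ no successor for Q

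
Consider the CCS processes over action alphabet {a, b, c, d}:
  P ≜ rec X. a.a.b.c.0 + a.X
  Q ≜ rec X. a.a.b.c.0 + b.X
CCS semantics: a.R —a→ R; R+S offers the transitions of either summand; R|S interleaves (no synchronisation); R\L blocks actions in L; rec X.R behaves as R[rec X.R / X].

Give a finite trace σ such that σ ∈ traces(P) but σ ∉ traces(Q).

aaa

P's transition system — 5 states:
  u0 = rec X. a.a.b.c.0 + a.X has moves --a--▸ u0, --a--▸ u1
  u1 = a.b.c.0 has moves --a--▸ u2
  u2 = b.c.0 has moves --b--▸ u3
  u3 = c.0 has moves --c--▸ u4
  u4 = 0 has moves ·
Q's transition system — 5 states:
  v0 = rec X. a.a.b.c.0 + b.X has moves --a--▸ v1, --b--▸ v0
  v1 = a.b.c.0 has moves --a--▸ v2
  v2 = b.c.0 has moves --b--▸ v3
  v3 = c.0 has moves --c--▸ v4
  v4 = 0 has moves ·
Executing aaa from P (initial set {u0}):
  after a @ step 1: {u0, u1}
  after a @ step 2: {u0, u1, u2}
  after a @ step 3: {u0, u1, u2}
  ✓ P
Executing aaa from Q (initial set {v0}):
  after a @ step 1: {v1}
  after a @ step 2: {v2}
  after a @ step 3: no successor for Q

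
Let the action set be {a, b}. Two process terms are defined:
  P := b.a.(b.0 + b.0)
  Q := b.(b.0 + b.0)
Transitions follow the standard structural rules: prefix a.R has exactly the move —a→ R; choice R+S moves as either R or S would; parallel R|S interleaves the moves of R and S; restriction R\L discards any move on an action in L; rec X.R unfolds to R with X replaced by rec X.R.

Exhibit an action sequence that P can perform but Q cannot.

P's transition system — 4 states:
  s0 = b.a.(b.0 + b.0) → -b-> s1
  s1 = a.(b.0 + b.0) → -a-> s2
  s2 = b.0 + b.0 → -b-> s3
  s3 = 0 → stopped
Q's transition system — 3 states:
  t0 = b.(b.0 + b.0) → -b-> t1
  t1 = b.0 + b.0 → -b-> t2
  t2 = 0 → stopped
Trace ⟨ba⟩ through P, begin at {s0}:
  after b @ step 1: {s1}
  after a @ step 2: {s2}
  — P admits the full trace.
Trace ⟨ba⟩ through Q, begin at {t0}:
  after b @ step 1: {t1}
  after a @ step 2: no successor for Q

ba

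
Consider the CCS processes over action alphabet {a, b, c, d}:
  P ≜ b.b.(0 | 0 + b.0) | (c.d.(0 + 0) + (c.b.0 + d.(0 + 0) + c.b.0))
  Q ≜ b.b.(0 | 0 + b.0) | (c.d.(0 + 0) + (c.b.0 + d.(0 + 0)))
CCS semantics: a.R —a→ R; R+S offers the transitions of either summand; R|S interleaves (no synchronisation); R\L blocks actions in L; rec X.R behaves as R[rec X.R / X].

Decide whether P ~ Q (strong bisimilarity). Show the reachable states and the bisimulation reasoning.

P ~ Q

LTS(P): 20 reachable states
  m0 = b.b.(0 | 0 + b.0) | (c.d.(0 + 0) + (c.b.0 + d.(0 + 0) + c.b.0)) | =b=> m1, =c=> m2, =c=> m3, =d=> m4
  m1 = b.(0 | 0 + b.0) | (c.d.(0 + 0) + (c.b.0 + d.(0 + 0) + c.b.0)) | =b=> m5, =c=> m6, =c=> m7, =d=> m8
  m2 = b.b.(0 | 0 + b.0) | b.0 | =b=> m6, =b=> m9
  m3 = b.b.(0 | 0 + b.0) | d.(0 + 0) | =b=> m7, =d=> m4
  m4 = b.b.(0 | 0 + b.0) | (0 + 0) | =b=> m8
  m5 = (0 | 0 + b.0) | (c.d.(0 + 0) + (c.b.0 + d.(0 + 0) + c.b.0)) | =b=> m10, =c=> m11, =c=> m12, =d=> m13
  m6 = b.(0 | 0 + b.0) | b.0 | =b=> m11, =b=> m14
  m7 = b.(0 | 0 + b.0) | d.(0 + 0) | =b=> m12, =d=> m8
  m8 = b.(0 | 0 + b.0) | (0 + 0) | =b=> m13
  m9 = b.b.(0 | 0 + b.0) | 0 | =b=> m14
  m10 = 0 | (c.d.(0 + 0) + (c.b.0 + d.(0 + 0) + c.b.0)) | =c=> m15, =c=> m16, =d=> m17
  m11 = (0 | 0 + b.0) | b.0 | =b=> m15, =b=> m18
  m12 = (0 | 0 + b.0) | d.(0 + 0) | =b=> m16, =d=> m13
  m13 = (0 | 0 + b.0) | (0 + 0) | =b=> m17
  m14 = b.(0 | 0 + b.0) | 0 | =b=> m18
  m15 = 0 | b.0 | =b=> m19
  m16 = 0 | d.(0 + 0) | =d=> m17
  m17 = 0 | (0 + 0) | stopped
  m18 = (0 | 0 + b.0) | 0 | =b=> m19
  m19 = 0 | 0 | stopped
LTS(Q): 20 reachable states
  n0 = b.b.(0 | 0 + b.0) | (c.d.(0 + 0) + (c.b.0 + d.(0 + 0))) | =b=> n1, =c=> n2, =c=> n3, =d=> n4
  n1 = b.(0 | 0 + b.0) | (c.d.(0 + 0) + (c.b.0 + d.(0 + 0))) | =b=> n5, =c=> n6, =c=> n7, =d=> n8
  n2 = b.b.(0 | 0 + b.0) | b.0 | =b=> n6, =b=> n9
  n3 = b.b.(0 | 0 + b.0) | d.(0 + 0) | =b=> n7, =d=> n4
  n4 = b.b.(0 | 0 + b.0) | (0 + 0) | =b=> n8
  n5 = (0 | 0 + b.0) | (c.d.(0 + 0) + (c.b.0 + d.(0 + 0))) | =b=> n10, =c=> n11, =c=> n12, =d=> n13
  n6 = b.(0 | 0 + b.0) | b.0 | =b=> n11, =b=> n14
  n7 = b.(0 | 0 + b.0) | d.(0 + 0) | =b=> n12, =d=> n8
  n8 = b.(0 | 0 + b.0) | (0 + 0) | =b=> n13
  n9 = b.b.(0 | 0 + b.0) | 0 | =b=> n14
  n10 = 0 | (c.d.(0 + 0) + (c.b.0 + d.(0 + 0))) | =c=> n15, =c=> n16, =d=> n17
  n11 = (0 | 0 + b.0) | b.0 | =b=> n15, =b=> n18
  n12 = (0 | 0 + b.0) | d.(0 + 0) | =b=> n16, =d=> n13
  n13 = (0 | 0 + b.0) | (0 + 0) | =b=> n17
  n14 = b.(0 | 0 + b.0) | 0 | =b=> n18
  n15 = 0 | b.0 | =b=> n19
  n16 = 0 | d.(0 + 0) | =d=> n17
  n17 = 0 | (0 + 0) | stopped
  n18 = (0 | 0 + b.0) | 0 | =b=> n19
  n19 = 0 | 0 | stopped
Partition-refinement fixed point:
  B0 = {m0, n0}
  B1 = {m4, m6, m9, n4, n6, n9}
  B2 = {m11, m14, m8, n11, n14, n8}
  B3 = {m13, m15, m18, n13, n15, n18}
  B4 = {m17, m19, n17, n19}
  B5 = {m3, n3}
  B6 = {m7, n7}
  B7 = {m12, n12}
  B8 = {m16, n16}
  B9 = {m2, n2}
  B10 = {m1, n1}
  B11 = {m5, n5}
  B12 = {m10, n10}
m0 ∈ B0, n0 ∈ B0 → same block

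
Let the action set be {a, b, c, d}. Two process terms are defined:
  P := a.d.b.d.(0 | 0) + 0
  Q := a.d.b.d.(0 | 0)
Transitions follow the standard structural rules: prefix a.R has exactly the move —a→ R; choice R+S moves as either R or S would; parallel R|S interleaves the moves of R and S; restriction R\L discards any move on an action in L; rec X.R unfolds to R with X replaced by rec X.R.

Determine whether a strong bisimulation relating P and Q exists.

P ~ Q

Reachable graph of P (5 states):
  u0 = a.d.b.d.(0 | 0) + 0 :: —a→ u1
  u1 = d.b.d.(0 | 0) :: —d→ u2
  u2 = b.d.(0 | 0) :: —b→ u3
  u3 = d.(0 | 0) :: —d→ u4
  u4 = 0 | 0 :: stopped
Reachable graph of Q (5 states):
  v0 = a.d.b.d.(0 | 0) :: —a→ v1
  v1 = d.b.d.(0 | 0) :: —d→ v2
  v2 = b.d.(0 | 0) :: —b→ v3
  v3 = d.(0 | 0) :: —d→ v4
  v4 = 0 | 0 :: stopped
Coarsest stable partition (strong bisimilarity classes):
  B0 = {u0, v0}
  B1 = {u1, v1}
  B2 = {u2, v2}
  B3 = {u3, v3}
  B4 = {u4, v4}
u0 ∈ B0, v0 ∈ B0 → same block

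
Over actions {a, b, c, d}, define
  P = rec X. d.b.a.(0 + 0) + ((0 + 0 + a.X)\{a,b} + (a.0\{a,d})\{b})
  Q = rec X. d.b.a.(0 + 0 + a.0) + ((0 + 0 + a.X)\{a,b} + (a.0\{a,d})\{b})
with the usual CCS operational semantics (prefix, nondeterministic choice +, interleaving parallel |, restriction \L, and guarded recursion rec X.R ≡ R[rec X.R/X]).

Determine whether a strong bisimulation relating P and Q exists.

LTS(P): 5 reachable states
  u0 = rec X. d.b.a.(0 + 0) + ((0 + 0 + a.X)\{a,b} + (a.0\{a,d})\{b}) has moves -a-> u1, -d-> u2
  u1 = 0\{a,d}\{b} has moves deadlocked
  u2 = b.a.(0 + 0) has moves -b-> u3
  u3 = a.(0 + 0) has moves -a-> u4
  u4 = 0 + 0 has moves deadlocked
LTS(Q): 6 reachable states
  v0 = rec X. d.b.a.(0 + 0 + a.0) + ((0 + 0 + a.X)\{a,b} + (a.0\{a,d})\{b}) has moves -a-> v1, -d-> v2
  v1 = 0\{a,d}\{b} has moves deadlocked
  v2 = b.a.(0 + 0 + a.0) has moves -b-> v3
  v3 = a.(0 + 0 + a.0) has moves -a-> v4
  v4 = 0 + 0 + a.0 has moves -a-> v5
  v5 = 0 has moves deadlocked
Bisimilarity quotient blocks:
  B0 = {u0}
  B1 = {u2}
  B2 = {u3, v4}
  B3 = {u1, u4, v1, v5}
  B4 = {v0}
  B5 = {v2}
  B6 = {v3}
u0 ∈ B0, v0 ∈ B4 → different blocks

P ≁ Q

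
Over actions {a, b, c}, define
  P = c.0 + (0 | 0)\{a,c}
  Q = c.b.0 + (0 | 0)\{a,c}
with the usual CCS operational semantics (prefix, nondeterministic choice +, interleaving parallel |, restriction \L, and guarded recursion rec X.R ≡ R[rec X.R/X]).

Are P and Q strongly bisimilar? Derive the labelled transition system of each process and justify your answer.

NO

LTS(P): 2 reachable states
  u0 = c.0 + (0 | 0)\{a,c} ⊢ ··c··> u1
  u1 = 0 ⊢ ·
LTS(Q): 3 reachable states
  v0 = c.b.0 + (0 | 0)\{a,c} ⊢ ··c··> v1
  v1 = b.0 ⊢ ··b··> v2
  v2 = 0 ⊢ ·
Coarsest stable partition (strong bisimilarity classes):
  B0 = {u0}
  B1 = {u1, v2}
  B2 = {v0}
  B3 = {v1}
u0 ∈ B0, v0 ∈ B2 → different blocks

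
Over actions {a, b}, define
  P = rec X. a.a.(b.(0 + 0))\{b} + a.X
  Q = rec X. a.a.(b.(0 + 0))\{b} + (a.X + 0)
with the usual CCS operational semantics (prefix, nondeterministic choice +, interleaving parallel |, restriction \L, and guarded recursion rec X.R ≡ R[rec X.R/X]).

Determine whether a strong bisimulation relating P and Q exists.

bisimilar

P's transition system — 3 states:
  p0 = rec X. a.a.(b.(0 + 0))\{b} + a.X :: =a=> p0, =a=> p1
  p1 = a.(b.(0 + 0))\{b} :: =a=> p2
  p2 = (b.(0 + 0))\{b} :: ∅
Q's transition system — 3 states:
  q0 = rec X. a.a.(b.(0 + 0))\{b} + (a.X + 0) :: =a=> q0, =a=> q1
  q1 = a.(b.(0 + 0))\{b} :: =a=> q2
  q2 = (b.(0 + 0))\{b} :: ∅
Coarsest stable partition (strong bisimilarity classes):
  B0 = {p0, q0}
  B1 = {p1, q1}
  B2 = {p2, q2}
p0 ∈ B0, q0 ∈ B0 → same block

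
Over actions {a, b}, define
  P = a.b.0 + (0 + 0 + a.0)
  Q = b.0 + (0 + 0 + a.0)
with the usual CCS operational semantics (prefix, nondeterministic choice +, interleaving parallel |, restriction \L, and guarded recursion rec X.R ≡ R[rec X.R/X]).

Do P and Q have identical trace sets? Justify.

P's transition system — 3 states:
  u0 = a.b.0 + (0 + 0 + a.0) :: =a=> u1, =a=> u2
  u1 = 0 :: stopped
  u2 = b.0 :: =b=> u1
Q's transition system — 2 states:
  v0 = b.0 + (0 + 0 + a.0) :: =a=> v1, =b=> v1
  v1 = 0 :: stopped
Trace ⟨ab⟩ through P, begin at {u0}:
  [1] a ⇒ {u1, u2}
  [2] b ⇒ {u1}
  P completes σ.
Trace ⟨ab⟩ through Q, begin at {v0}:
  [1] a ⇒ {v1}
  [2] b ⇒ ∅ (Q stuck)

trace-distinct — witness ⟨ab⟩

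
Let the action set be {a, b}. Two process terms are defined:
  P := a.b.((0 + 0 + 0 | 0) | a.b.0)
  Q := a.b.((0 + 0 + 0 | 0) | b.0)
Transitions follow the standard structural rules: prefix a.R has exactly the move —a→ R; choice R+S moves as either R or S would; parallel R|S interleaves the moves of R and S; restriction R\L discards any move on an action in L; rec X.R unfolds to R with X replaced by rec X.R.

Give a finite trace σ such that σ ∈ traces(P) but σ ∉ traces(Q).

P's transition system — 5 states:
  m0 = a.b.((0 + 0 + 0 | 0) | a.b.0) ⊢ ··a··> m1
  m1 = b.((0 + 0 + 0 | 0) | a.b.0) ⊢ ··b··> m2
  m2 = (0 + 0 + 0 | 0) | a.b.0 ⊢ ··a··> m3
  m3 = (0 + 0 + 0 | 0) | b.0 ⊢ ··b··> m4
  m4 = (0 + 0 + 0 | 0) | 0 ⊢ stopped
Q's transition system — 4 states:
  n0 = a.b.((0 + 0 + 0 | 0) | b.0) ⊢ ··a··> n1
  n1 = b.((0 + 0 + 0 | 0) | b.0) ⊢ ··b··> n2
  n2 = (0 + 0 + 0 | 0) | b.0 ⊢ ··b··> n3
  n3 = (0 + 0 + 0 | 0) | 0 ⊢ stopped
Run σ = ⟨aba⟩ on P: start {m0}
  [1] a ⇒ {m1}
  [2] b ⇒ {m2}
  [3] a ⇒ {m3}
  P completes σ.
Run σ = ⟨aba⟩ on Q: start {n0}
  [1] a ⇒ {n1}
  [2] b ⇒ {n2}
  [3] a ⇒ ∅  — Q cannot continue

aba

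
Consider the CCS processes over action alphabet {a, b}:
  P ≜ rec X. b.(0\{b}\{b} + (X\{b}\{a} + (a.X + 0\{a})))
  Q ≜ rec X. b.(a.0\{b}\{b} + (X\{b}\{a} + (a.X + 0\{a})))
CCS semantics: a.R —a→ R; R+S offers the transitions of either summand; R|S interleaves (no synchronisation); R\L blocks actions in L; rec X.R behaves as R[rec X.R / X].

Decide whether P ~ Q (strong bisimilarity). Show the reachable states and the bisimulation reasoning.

NO

Reachable graph of P (2 states):
  m0 = rec X. b.(0\{b}\{b} + (X\{b}\{a} + (a.X + 0\{a}))) :: ··b··> m1
  m1 = 0\{b}\{b} + ((rec X. b.(0\{b}\{b} + (X\{b}\{a} + (a.X + 0\{a}))))\{b}\{a} + (a.(rec X. b.(0\{b}\{b} + (X\{b}\{a} + (a.X + 0\{a})))) + 0\{a})) :: ··a··> m0
Reachable graph of Q (3 states):
  n0 = rec X. b.(a.0\{b}\{b} + (X\{b}\{a} + (a.X + 0\{a}))) :: ··b··> n1
  n1 = a.0\{b}\{b} + ((rec X. b.(a.0\{b}\{b} + (X\{b}\{a} + (a.X + 0\{a}))))\{b}\{a} + (a.(rec X. b.(a.0\{b}\{b} + (X\{b}\{a} + (a.X + 0\{a})))) + 0\{a})) :: ··a··> n0, ··a··> n2
  n2 = 0\{b}\{b} :: deadlocked
Partition-refinement fixed point:
  B0 = {m0}
  B1 = {m1}
  B2 = {n0}
  B3 = {n1}
  B4 = {n2}
m0 ∈ B0, n0 ∈ B2 → different blocks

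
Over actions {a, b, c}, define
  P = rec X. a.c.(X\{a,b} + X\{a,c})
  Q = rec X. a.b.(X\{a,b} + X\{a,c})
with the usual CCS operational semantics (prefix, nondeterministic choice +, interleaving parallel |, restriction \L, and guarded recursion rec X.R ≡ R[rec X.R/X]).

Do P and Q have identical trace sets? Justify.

Reachable graph of P (3 states):
  s0 = rec X. a.c.(X\{a,b} + X\{a,c}) :: -a-> s1
  s1 = c.((rec X. a.c.(X\{a,b} + X\{a,c}))\{a,b} + (rec X. a.c.(X\{a,b} + X\{a,c}))\{a,c}) :: -c-> s2
  s2 = (rec X. a.c.(X\{a,b} + X\{a,c}))\{a,b} + (rec X. a.c.(X\{a,b} + X\{a,c}))\{a,c} :: ·
Reachable graph of Q (3 states):
  t0 = rec X. a.b.(X\{a,b} + X\{a,c}) :: -a-> t1
  t1 = b.((rec X. a.b.(X\{a,b} + X\{a,c}))\{a,b} + (rec X. a.b.(X\{a,b} + X\{a,c}))\{a,c}) :: -b-> t2
  t2 = (rec X. a.b.(X\{a,b} + X\{a,c}))\{a,b} + (rec X. a.b.(X\{a,b} + X\{a,c}))\{a,c} :: ·
Run σ = ⟨ac⟩ on P: start {s0}
  after a @ step 1: {s1}
  after c @ step 2: {s2}
  — P admits the full trace.
Run σ = ⟨ac⟩ on Q: start {t0}
  after a @ step 1: {t1}
  after c @ step 2: ∅ (Q stuck)

NO — witness ⟨ac⟩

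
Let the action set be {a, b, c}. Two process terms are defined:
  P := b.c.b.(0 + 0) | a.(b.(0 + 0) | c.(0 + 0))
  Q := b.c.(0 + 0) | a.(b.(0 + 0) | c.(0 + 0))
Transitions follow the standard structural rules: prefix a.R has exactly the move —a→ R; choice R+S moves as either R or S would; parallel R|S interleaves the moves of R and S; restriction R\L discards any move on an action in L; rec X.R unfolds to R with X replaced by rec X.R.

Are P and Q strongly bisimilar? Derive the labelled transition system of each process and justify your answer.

NO

LTS(P): 20 reachable states
  u0 = b.c.b.(0 + 0) | a.(b.(0 + 0) | c.(0 + 0)) | —a→ u1, —b→ u2
  u1 = b.c.b.(0 + 0) | (b.(0 + 0) | c.(0 + 0)) | —b→ u3, —b→ u4, —c→ u5
  u2 = c.b.(0 + 0) | a.(b.(0 + 0) | c.(0 + 0)) | —a→ u4, —c→ u6
  u3 = b.c.b.(0 + 0) | ((0 + 0) | c.(0 + 0)) | —b→ u7, —c→ u8
  u4 = c.b.(0 + 0) | (b.(0 + 0) | c.(0 + 0)) | —b→ u7, —c→ u10, —c→ u9
  u5 = b.c.b.(0 + 0) | (b.(0 + 0) | (0 + 0)) | —b→ u10, —b→ u8
  u6 = b.(0 + 0) | a.(b.(0 + 0) | c.(0 + 0)) | —a→ u9, —b→ u11
  u7 = c.b.(0 + 0) | ((0 + 0) | c.(0 + 0)) | —c→ u12, —c→ u13
  u8 = b.c.b.(0 + 0) | ((0 + 0) | (0 + 0)) | —b→ u13
  u9 = b.(0 + 0) | (b.(0 + 0) | c.(0 + 0)) | —b→ u12, —b→ u14, —c→ u15
  u10 = c.b.(0 + 0) | (b.(0 + 0) | (0 + 0)) | —b→ u13, —c→ u15
  u11 = (0 + 0) | a.(b.(0 + 0) | c.(0 + 0)) | —a→ u14
  u12 = b.(0 + 0) | ((0 + 0) | c.(0 + 0)) | —b→ u16, —c→ u17
  u13 = c.b.(0 + 0) | ((0 + 0) | (0 + 0)) | —c→ u17
  u14 = (0 + 0) | (b.(0 + 0) | c.(0 + 0)) | —b→ u16, —c→ u18
  u15 = b.(0 + 0) | (b.(0 + 0) | (0 + 0)) | —b→ u17, —b→ u18
  u16 = (0 + 0) | ((0 + 0) | c.(0 + 0)) | —c→ u19
  u17 = b.(0 + 0) | ((0 + 0) | (0 + 0)) | —b→ u19
  u18 = (0 + 0) | (b.(0 + 0) | (0 + 0)) | —b→ u19
  u19 = (0 + 0) | ((0 + 0) | (0 + 0)) | stopped
LTS(Q): 15 reachable states
  v0 = b.c.(0 + 0) | a.(b.(0 + 0) | c.(0 + 0)) | —a→ v1, —b→ v2
  v1 = b.c.(0 + 0) | (b.(0 + 0) | c.(0 + 0)) | —b→ v3, —b→ v4, —c→ v5
  v2 = c.(0 + 0) | a.(b.(0 + 0) | c.(0 + 0)) | —a→ v4, —c→ v6
  v3 = b.c.(0 + 0) | ((0 + 0) | c.(0 + 0)) | —b→ v7, —c→ v8
  v4 = c.(0 + 0) | (b.(0 + 0) | c.(0 + 0)) | —b→ v7, —c→ v10, —c→ v9
  v5 = b.c.(0 + 0) | (b.(0 + 0) | (0 + 0)) | —b→ v10, —b→ v8
  v6 = (0 + 0) | a.(b.(0 + 0) | c.(0 + 0)) | —a→ v9
  v7 = c.(0 + 0) | ((0 + 0) | c.(0 + 0)) | —c→ v11, —c→ v12
  v8 = b.c.(0 + 0) | ((0 + 0) | (0 + 0)) | —b→ v12
  v9 = (0 + 0) | (b.(0 + 0) | c.(0 + 0)) | —b→ v11, —c→ v13
  v10 = c.(0 + 0) | (b.(0 + 0) | (0 + 0)) | —b→ v12, —c→ v13
  v11 = (0 + 0) | ((0 + 0) | c.(0 + 0)) | —c→ v14
  v12 = c.(0 + 0) | ((0 + 0) | (0 + 0)) | —c→ v14
  v13 = (0 + 0) | (b.(0 + 0) | (0 + 0)) | —b→ v14
  v14 = (0 + 0) | ((0 + 0) | (0 + 0)) | stopped
Coarsest stable partition (strong bisimilarity classes):
  B0 = {u0}
  B1 = {u1}
  B2 = {u5}
  B3 = {u8}
  B4 = {u13}
  B5 = {u17, u18, v13}
  B6 = {u19, v14}
  B7 = {u10}
  B8 = {u15}
  B9 = {u3}
  B10 = {u7}
  B11 = {u12, u14, v10, v9}
  B12 = {u16, v11, v12}
  B13 = {u4}
  B14 = {u9}
  B15 = {u2}
  B16 = {u6}
  B17 = {u11, v6}
  B18 = {v0}
  B19 = {v2}
  B20 = {v4}
  B21 = {v7}
  B22 = {v1}
  B23 = {v3}
  B24 = {v8}
  B25 = {v5}
u0 ∈ B0, v0 ∈ B18 → different blocks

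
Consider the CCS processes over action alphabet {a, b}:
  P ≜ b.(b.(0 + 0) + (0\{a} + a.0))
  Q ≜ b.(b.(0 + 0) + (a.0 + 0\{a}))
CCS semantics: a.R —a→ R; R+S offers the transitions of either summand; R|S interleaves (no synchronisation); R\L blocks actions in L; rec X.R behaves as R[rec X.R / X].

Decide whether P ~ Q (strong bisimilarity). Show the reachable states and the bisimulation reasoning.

P ~ Q

Reachable graph of P (4 states):
  p0 = b.(b.(0 + 0) + (0\{a} + a.0)) :: ··b··> p1
  p1 = b.(0 + 0) + (0\{a} + a.0) :: ··a··> p2, ··b··> p3
  p2 = 0 :: (no moves)
  p3 = 0 + 0 :: (no moves)
Reachable graph of Q (4 states):
  q0 = b.(b.(0 + 0) + (a.0 + 0\{a})) :: ··b··> q1
  q1 = b.(0 + 0) + (a.0 + 0\{a}) :: ··a··> q2, ··b··> q3
  q2 = 0 :: (no moves)
  q3 = 0 + 0 :: (no moves)
Coarsest stable partition (strong bisimilarity classes):
  B0 = {p0, q0}
  B1 = {p1, q1}
  B2 = {p2, p3, q2, q3}
p0 ∈ B0, q0 ∈ B0 → same block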